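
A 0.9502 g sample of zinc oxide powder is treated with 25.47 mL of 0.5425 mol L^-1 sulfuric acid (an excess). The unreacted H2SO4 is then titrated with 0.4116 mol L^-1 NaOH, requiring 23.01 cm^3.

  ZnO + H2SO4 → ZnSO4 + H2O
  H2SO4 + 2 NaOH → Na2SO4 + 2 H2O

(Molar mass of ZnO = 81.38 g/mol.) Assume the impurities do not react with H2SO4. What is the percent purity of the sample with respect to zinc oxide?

n(H2SO4) added = 0.02547 × 0.5425 = 0.01382 mol
n(NaOH) used in back-titration = 0.02301 × 0.4116 = 9.471 × 10^-3 mol
From the 1:2 ratio, n(H2SO4) left over = 1/2 × 9.471 × 10^-3 = 4.735 × 10^-3 mol
n(H2SO4) consumed by analyte = 0.01382 − 4.735 × 10^-3 = 9.082 × 10^-3 mol
n(ZnO) = 9.082 × 10^-3 mol (1:1 ratio)
mass of ZnO = 9.082 × 10^-3 × 81.38 = 0.7391 g
% ZnO = 0.7391 / 0.9502 × 100 = 77.78 %

77.78 %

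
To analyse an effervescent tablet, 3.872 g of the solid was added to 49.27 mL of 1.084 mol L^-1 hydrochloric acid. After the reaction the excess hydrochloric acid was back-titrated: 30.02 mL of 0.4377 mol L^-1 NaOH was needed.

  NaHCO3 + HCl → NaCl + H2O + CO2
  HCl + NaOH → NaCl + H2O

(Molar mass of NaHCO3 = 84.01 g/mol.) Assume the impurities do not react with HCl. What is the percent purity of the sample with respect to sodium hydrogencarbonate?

87.37 %

n(HCl) added = 0.04927 × 1.084 = 0.05341 mol
n(NaOH) used in back-titration = 0.03002 × 0.4377 = 0.01314 mol
n(HCl) left over = 0.01314 mol (1:1 ratio)
n(HCl) consumed by analyte = 0.05341 − 0.01314 = 0.04027 mol
n(NaHCO3) = 0.04027 mol (1:1 ratio)
mass of NaHCO3 = 0.04027 × 84.01 = 3.383 g
% NaHCO3 = 3.383 / 3.872 × 100 = 87.37 %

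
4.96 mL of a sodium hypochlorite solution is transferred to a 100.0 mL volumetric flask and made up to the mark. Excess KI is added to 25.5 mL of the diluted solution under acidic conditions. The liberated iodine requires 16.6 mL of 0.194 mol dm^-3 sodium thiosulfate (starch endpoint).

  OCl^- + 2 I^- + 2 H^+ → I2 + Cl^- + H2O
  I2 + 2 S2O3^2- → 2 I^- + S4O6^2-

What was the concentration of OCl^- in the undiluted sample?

n(S2O3^2-) = 0.0166 × 0.194 = 3.22 × 10^-3 mol
n(I2) = n(S2O3^2-)/2 = 1.61 × 10^-3 mol
n(OCl^-) in the aliquot = 1.61 × 10^-3 mol (1:1 ratio)
[OCl^-]_dilute = 1.61 × 10^-3 / 0.0255 = 0.0631 mol/L
[OCl^-]_original = 0.0631 × 100.0/4.96 = 1.27 mol/L

1.27 mol/L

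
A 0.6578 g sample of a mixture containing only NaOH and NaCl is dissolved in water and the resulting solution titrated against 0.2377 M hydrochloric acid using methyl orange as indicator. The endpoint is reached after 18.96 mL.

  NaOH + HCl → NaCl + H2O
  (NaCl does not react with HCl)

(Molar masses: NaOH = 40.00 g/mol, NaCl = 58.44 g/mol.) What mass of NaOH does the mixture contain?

n(HCl) = 0.01896 × 0.2377 = 4.507 × 10^-3 mol
Let x = n(NaOH), y = n(NaCl).
Titrant: 1x = 4.507 × 10^-3;  mass: 40.00x + 58.44y = 0.6578
Solving, x = 4.507 × 10^-3 mol, y = 8.171 × 10^-3 mol
mass of NaOH = 4.507 × 10^-3 × 40.00 = 0.1803 g

0.1803 g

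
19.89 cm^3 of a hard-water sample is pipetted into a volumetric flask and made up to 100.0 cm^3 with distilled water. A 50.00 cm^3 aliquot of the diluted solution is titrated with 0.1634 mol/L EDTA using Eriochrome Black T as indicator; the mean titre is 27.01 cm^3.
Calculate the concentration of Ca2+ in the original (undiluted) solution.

0.4438 mol/L

Ca^2+ + EDTA^4- → [Ca(EDTA)]^2-
n(EDTA) = 0.02701 × 0.1634 = 4.413 × 10^-3 mol
n(Ca2+) in the aliquot = 4.413 × 10^-3 mol (1:1 ratio)
[Ca2+]_dilute = 4.413 × 10^-3 / 0.05000 = 0.08827 mol/L
Dilution factor = 100.0 / 19.89 = 5.028
[Ca2+]_stock = 0.08827 × 5.028 = 0.4438 mol/L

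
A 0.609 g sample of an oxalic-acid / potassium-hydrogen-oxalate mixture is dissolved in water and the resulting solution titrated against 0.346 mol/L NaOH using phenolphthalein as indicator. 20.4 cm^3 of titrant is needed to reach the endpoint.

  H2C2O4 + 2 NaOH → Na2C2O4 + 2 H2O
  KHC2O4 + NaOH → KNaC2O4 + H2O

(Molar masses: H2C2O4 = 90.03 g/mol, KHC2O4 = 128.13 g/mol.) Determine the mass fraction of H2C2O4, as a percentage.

26.3 %

n(NaOH) = 0.0204 × 0.346 = 7.06 × 10^-3 mol
Let x = n(H2C2O4), y = n(KHC2O4).
Titrant: 2x + 1y = 7.06 × 10^-3;  mass: 90.03x + 128.13y = 0.609
Solving, x = 1.78 × 10^-3 mol, y = 3.50 × 10^-3 mol
mass of H2C2O4 = 1.78 × 10^-3 × 90.03 = 0.160 g
% H2C2O4 = 0.160 / 0.609 × 100 = 26.3 %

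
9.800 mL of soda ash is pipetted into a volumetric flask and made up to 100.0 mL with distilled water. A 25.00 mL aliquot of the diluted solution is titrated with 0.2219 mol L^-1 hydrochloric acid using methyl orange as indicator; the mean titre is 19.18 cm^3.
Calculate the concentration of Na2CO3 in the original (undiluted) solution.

0.8686 mol/L

Na2CO3 + 2 HCl → 2 NaCl + H2O + CO2
n(HCl) = 0.01918 × 0.2219 = 4.256 × 10^-3 mol
From the 1:2 ratio, n(Na2CO3) in the aliquot = 1/2 × 4.256 × 10^-3 = 2.128 × 10^-3 mol
[Na2CO3]_dilute = 2.128 × 10^-3 / 0.02500 = 0.08512 mol/L
Dilution factor = 100.0 / 9.800 = 10.20
[Na2CO3]_stock = 0.08512 × 10.20 = 0.8686 mol/L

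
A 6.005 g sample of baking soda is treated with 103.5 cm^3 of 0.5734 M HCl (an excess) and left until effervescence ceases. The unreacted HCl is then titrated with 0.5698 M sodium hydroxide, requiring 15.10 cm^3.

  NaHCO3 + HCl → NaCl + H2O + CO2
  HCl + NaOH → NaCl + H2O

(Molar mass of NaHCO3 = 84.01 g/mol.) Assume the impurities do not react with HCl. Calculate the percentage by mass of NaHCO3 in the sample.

70.99 %

n(HCl) added = 0.1035 × 0.5734 = 0.05935 mol
n(NaOH) used in back-titration = 0.01510 × 0.5698 = 8.604 × 10^-3 mol
n(HCl) left over = 8.604 × 10^-3 mol (1:1 ratio)
n(HCl) consumed by analyte = 0.05935 − 8.604 × 10^-3 = 0.05074 mol
n(NaHCO3) = 0.05074 mol (1:1 ratio)
mass of NaHCO3 = 0.05074 × 84.01 = 4.263 g
% NaHCO3 = 4.263 / 6.005 × 100 = 70.99 %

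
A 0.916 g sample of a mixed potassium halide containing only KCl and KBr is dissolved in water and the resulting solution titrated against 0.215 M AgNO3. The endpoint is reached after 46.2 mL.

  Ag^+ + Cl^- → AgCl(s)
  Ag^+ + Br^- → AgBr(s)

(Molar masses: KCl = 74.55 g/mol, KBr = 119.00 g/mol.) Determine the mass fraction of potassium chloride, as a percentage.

48.7 %

n(AgNO3) = 0.0462 × 0.215 = 9.93 × 10^-3 mol
Let x = n(KCl), y = n(KBr).
Titrant: 1x + 1y = 9.93 × 10^-3;  mass: 74.55x + 119.00y = 0.916
Solving, x = 5.98 × 10^-3 mol, y = 3.95 × 10^-3 mol
mass of KCl = 5.98 × 10^-3 × 74.55 = 0.446 g
% KCl = 0.446 / 0.916 × 100 = 48.7 %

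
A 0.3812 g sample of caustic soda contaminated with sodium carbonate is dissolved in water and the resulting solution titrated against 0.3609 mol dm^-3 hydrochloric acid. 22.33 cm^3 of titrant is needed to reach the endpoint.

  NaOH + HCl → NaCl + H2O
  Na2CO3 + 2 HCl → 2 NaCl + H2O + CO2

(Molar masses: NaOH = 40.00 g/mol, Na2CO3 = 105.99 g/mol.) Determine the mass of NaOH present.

n(HCl) = 0.02233 × 0.3609 = 8.059 × 10^-3 mol
Let x = n(NaOH), y = n(Na2CO3).
Titrant: 1x + 2y = 8.059 × 10^-3;  mass: 40.00x + 105.99y = 0.3812
Solving, x = 3.531 × 10^-3 mol, y = 2.264 × 10^-3 mol
mass of NaOH = 3.531 × 10^-3 × 40.00 = 0.1412 g

0.1412 g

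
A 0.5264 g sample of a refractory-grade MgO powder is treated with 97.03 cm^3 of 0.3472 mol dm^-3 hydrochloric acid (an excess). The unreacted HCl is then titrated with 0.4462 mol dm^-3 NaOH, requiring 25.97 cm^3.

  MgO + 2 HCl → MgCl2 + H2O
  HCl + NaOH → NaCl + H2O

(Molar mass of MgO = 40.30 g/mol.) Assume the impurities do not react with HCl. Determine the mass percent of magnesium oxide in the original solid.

84.60 %

n(HCl) added = 0.09703 × 0.3472 = 0.03369 mol
n(NaOH) used in back-titration = 0.02597 × 0.4462 = 0.01159 mol
n(HCl) left over = 0.01159 mol (1:1 ratio)
n(HCl) consumed by analyte = 0.03369 − 0.01159 = 0.02210 mol
From the 1:2 ratio, n(MgO) = 1/2 × 0.02210 = 0.01105 mol
mass of MgO = 0.01105 × 40.30 = 0.4453 g
% MgO = 0.4453 / 0.5264 × 100 = 84.60 %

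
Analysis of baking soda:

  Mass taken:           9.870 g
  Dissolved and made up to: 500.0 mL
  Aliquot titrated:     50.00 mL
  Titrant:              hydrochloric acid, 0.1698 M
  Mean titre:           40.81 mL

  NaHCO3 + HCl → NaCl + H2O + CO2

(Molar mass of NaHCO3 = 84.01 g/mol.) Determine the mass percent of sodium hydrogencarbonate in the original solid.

58.98 %

n(HCl) per titration = 0.04081 × 0.1698 = 6.930 × 10^-3 mol
n(NaHCO3) in each aliquot = 6.930 × 10^-3 mol (1:1 ratio)
n(NaHCO3) in the whole flask = 6.930 × 10^-3 × 500.0/50.00 = 0.06930 mol
mass of NaHCO3 = 0.06930 × 84.01 = 5.822 g
% NaHCO3 = 5.822 / 9.870 × 100 = 58.98 %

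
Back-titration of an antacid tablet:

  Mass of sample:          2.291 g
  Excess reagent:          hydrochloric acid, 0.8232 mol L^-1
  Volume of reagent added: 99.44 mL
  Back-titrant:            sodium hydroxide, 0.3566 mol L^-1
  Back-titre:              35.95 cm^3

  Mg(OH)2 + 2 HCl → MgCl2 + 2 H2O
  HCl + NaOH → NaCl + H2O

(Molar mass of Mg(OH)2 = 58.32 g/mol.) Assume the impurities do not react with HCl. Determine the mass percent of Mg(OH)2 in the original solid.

87.87 %

n(HCl) added = 0.09944 × 0.8232 = 0.08186 mol
n(NaOH) used in back-titration = 0.03595 × 0.3566 = 0.01282 mol
n(HCl) left over = 0.01282 mol (1:1 ratio)
n(HCl) consumed by analyte = 0.08186 − 0.01282 = 0.06904 mol
From the 1:2 ratio, n(Mg(OH)2) = 1/2 × 0.06904 = 0.03452 mol
mass of Mg(OH)2 = 0.03452 × 58.32 = 2.013 g
% Mg(OH)2 = 2.013 / 2.291 × 100 = 87.87 %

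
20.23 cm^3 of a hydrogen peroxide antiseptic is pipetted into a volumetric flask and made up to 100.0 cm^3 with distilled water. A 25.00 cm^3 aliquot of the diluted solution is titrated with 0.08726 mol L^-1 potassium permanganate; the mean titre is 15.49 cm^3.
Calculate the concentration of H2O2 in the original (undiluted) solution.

0.6681 mol/L

2 MnO4^- + 5 H2O2 + 6 H^+ → 2 Mn^2+ + 5 O2 + 8 H2O
n(KMnO4) = 0.01549 × 0.08726 = 1.352 × 10^-3 mol
From the 5:2 ratio, n(H2O2) in the aliquot = 5/2 × 1.352 × 10^-3 = 3.379 × 10^-3 mol
[H2O2]_dilute = 3.379 × 10^-3 / 0.02500 = 0.1352 mol/L
Dilution factor = 100.0 / 20.23 = 4.943
[H2O2]_stock = 0.1352 × 4.943 = 0.6681 mol/L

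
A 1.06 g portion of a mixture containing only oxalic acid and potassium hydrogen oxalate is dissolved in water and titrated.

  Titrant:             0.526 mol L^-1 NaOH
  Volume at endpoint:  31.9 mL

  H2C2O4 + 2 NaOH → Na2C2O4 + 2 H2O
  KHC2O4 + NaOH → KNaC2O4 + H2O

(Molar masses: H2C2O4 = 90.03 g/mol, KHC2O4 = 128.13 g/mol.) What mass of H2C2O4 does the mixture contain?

n(NaOH) = 0.0319 × 0.526 = 0.0168 mol
Let x = n(H2C2O4), y = n(KHC2O4).
Titrant: 2x + 1y = 0.0168;  mass: 90.03x + 128.13y = 1.06
Solving, x = 6.56 × 10^-3 mol, y = 3.67 × 10^-3 mol
mass of H2C2O4 = 6.56 × 10^-3 × 90.03 = 0.590 g

0.590 g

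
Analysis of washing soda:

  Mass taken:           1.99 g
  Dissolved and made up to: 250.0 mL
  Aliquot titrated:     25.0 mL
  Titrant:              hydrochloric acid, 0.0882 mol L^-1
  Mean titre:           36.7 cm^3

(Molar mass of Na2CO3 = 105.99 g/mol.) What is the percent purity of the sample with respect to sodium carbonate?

Na2CO3 + 2 HCl → 2 NaCl + H2O + CO2
n(HCl) per titration = 0.0367 × 0.0882 = 3.24 × 10^-3 mol
From the 1:2 ratio, n(Na2CO3) in each aliquot = 1/2 × 3.24 × 10^-3 = 1.62 × 10^-3 mol
n(Na2CO3) in the whole flask = 1.62 × 10^-3 × 250.0/25.0 = 0.0162 mol
mass of Na2CO3 = 0.0162 × 105.99 = 1.72 g
% Na2CO3 = 1.72 / 1.99 × 100 = 86.2 %

86.2 %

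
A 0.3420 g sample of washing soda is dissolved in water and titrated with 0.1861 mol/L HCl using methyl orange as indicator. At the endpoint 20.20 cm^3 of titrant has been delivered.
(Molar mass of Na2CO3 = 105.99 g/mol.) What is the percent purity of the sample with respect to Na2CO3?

Na2CO3 + 2 HCl → 2 NaCl + H2O + CO2
n(HCl) = 0.02020 L × 0.1861 mol/L = 3.759 × 10^-3 mol
From the 1:2 ratio, n(Na2CO3) = 1/2 × 3.759 × 10^-3 = 1.880 × 10^-3 mol
mass of Na2CO3 = 1.880 × 10^-3 × 105.99 g/mol = 0.1992 g
% Na2CO3 = 0.1992 / 0.3420 × 100 = 58.25 %

58.25 %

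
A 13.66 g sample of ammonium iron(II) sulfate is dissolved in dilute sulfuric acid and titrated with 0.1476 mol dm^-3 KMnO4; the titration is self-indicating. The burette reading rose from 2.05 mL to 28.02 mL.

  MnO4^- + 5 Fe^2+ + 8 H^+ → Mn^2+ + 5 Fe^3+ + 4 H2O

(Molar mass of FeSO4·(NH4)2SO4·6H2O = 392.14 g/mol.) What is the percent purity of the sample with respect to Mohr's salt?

55.02 %

n(KMnO4) = 0.02597 L × 0.1476 mol/L = 3.833 × 10^-3 mol
From the 5:1 ratio, n(FeSO4·(NH4)2SO4·6H2O) = 5/1 × 3.833 × 10^-3 = 0.01917 mol
mass of FeSO4·(NH4)2SO4·6H2O = 0.01917 × 392.14 g/mol = 7.516 g
% FeSO4·(NH4)2SO4·6H2O = 7.516 / 13.66 × 100 = 55.02 %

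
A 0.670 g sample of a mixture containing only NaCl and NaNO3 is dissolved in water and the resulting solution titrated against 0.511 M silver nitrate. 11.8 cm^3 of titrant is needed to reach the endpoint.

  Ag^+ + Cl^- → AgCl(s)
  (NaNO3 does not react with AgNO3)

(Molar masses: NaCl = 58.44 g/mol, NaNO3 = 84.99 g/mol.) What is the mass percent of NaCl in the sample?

n(AgNO3) = 0.0118 × 0.511 = 6.03 × 10^-3 mol
Let x = n(NaCl), y = n(NaNO3).
Titrant: 1x = 6.03 × 10^-3;  mass: 58.44x + 84.99y = 0.670
Solving, x = 6.03 × 10^-3 mol, y = 3.74 × 10^-3 mol
mass of NaCl = 6.03 × 10^-3 × 58.44 = 0.352 g
% NaCl = 0.352 / 0.670 × 100 = 52.6 %

52.6 %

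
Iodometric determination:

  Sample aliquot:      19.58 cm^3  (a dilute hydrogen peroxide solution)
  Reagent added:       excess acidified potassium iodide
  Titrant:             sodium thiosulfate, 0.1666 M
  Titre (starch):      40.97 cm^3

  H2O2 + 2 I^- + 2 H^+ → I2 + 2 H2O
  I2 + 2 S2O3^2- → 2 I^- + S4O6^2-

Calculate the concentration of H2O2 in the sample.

n(S2O3^2-) = 0.04097 × 0.1666 = 6.826 × 10^-3 mol
n(I2) = n(S2O3^2-)/2 = 3.413 × 10^-3 mol
n(H2O2) in the aliquot = 3.413 × 10^-3 mol (1:1 ratio)
[H2O2] = 3.413 × 10^-3 / 0.01958 = 0.1743 mol/L

0.1743 M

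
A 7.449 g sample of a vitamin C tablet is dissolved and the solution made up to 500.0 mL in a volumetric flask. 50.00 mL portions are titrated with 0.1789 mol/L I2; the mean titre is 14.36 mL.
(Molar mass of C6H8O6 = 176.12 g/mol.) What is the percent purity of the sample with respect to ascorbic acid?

C6H8O6 + I2 → C6H6O6 + 2 HI
n(I2) per titration = 0.01436 × 0.1789 = 2.569 × 10^-3 mol
n(C6H8O6) in each aliquot = 2.569 × 10^-3 mol (1:1 ratio)
n(C6H8O6) in the whole flask = 2.569 × 10^-3 × 500.0/50.00 = 0.02569 mol
mass of C6H8O6 = 0.02569 × 176.12 = 4.525 g
% C6H8O6 = 4.525 / 7.449 × 100 = 60.74 %

60.74 %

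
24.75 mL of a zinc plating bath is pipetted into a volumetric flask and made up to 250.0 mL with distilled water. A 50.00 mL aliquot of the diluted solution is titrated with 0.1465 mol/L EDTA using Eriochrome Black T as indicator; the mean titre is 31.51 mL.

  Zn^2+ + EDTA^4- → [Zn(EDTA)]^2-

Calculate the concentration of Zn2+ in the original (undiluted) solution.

n(EDTA) = 0.03151 × 0.1465 = 4.616 × 10^-3 mol
n(Zn2+) in the aliquot = 4.616 × 10^-3 mol (1:1 ratio)
[Zn2+]_dilute = 4.616 × 10^-3 / 0.05000 = 0.09232 mol/L
Dilution factor = 250.0 / 24.75 = 10.10
[Zn2+]_stock = 0.09232 × 10.10 = 0.9326 mol/L

0.9326 mol/L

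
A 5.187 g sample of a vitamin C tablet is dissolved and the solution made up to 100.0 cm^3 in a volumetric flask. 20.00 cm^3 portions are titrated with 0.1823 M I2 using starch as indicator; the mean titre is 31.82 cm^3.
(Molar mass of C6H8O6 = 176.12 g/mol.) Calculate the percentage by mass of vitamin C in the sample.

98.48 %

C6H8O6 + I2 → C6H6O6 + 2 HI
n(I2) per titration = 0.03182 × 0.1823 = 5.801 × 10^-3 mol
n(C6H8O6) in each aliquot = 5.801 × 10^-3 mol (1:1 ratio)
n(C6H8O6) in the whole flask = 5.801 × 10^-3 × 100.0/20.00 = 0.02900 mol
mass of C6H8O6 = 0.02900 × 176.12 = 5.108 g
% C6H8O6 = 5.108 / 5.187 × 100 = 98.48 %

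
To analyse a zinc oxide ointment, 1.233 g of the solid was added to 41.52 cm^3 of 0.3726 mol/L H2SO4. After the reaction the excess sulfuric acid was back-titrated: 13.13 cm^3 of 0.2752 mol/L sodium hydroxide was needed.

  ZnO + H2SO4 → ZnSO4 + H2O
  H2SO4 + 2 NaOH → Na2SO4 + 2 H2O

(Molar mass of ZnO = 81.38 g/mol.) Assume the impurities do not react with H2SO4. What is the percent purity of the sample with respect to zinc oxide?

90.18 %

n(H2SO4) added = 0.04152 × 0.3726 = 0.01547 mol
n(NaOH) used in back-titration = 0.01313 × 0.2752 = 3.613 × 10^-3 mol
From the 1:2 ratio, n(H2SO4) left over = 1/2 × 3.613 × 10^-3 = 1.807 × 10^-3 mol
n(H2SO4) consumed by analyte = 0.01547 − 1.807 × 10^-3 = 0.01366 mol
n(ZnO) = 0.01366 mol (1:1 ratio)
mass of ZnO = 0.01366 × 81.38 = 1.112 g
% ZnO = 1.112 / 1.233 × 100 = 90.18 %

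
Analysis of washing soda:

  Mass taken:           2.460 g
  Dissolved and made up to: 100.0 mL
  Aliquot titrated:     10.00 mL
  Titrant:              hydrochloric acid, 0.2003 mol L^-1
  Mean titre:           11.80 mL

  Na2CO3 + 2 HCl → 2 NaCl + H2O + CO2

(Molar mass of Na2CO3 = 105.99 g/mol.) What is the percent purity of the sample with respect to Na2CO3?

50.92 %

n(HCl) per titration = 0.01180 × 0.2003 = 2.364 × 10^-3 mol
From the 1:2 ratio, n(Na2CO3) in each aliquot = 1/2 × 2.364 × 10^-3 = 1.182 × 10^-3 mol
n(Na2CO3) in the whole flask = 1.182 × 10^-3 × 100.0/10.00 = 0.01182 mol
mass of Na2CO3 = 0.01182 × 105.99 = 1.253 g
% Na2CO3 = 1.253 / 2.460 × 100 = 50.92 %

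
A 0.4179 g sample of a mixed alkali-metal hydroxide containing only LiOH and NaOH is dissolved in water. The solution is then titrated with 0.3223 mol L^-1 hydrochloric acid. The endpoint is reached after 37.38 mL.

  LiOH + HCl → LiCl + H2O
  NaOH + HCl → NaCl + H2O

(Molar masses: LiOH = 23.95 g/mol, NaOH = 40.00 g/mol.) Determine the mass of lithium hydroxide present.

n(HCl) = 0.03738 × 0.3223 = 0.01205 mol
Let x = n(LiOH), y = n(NaOH).
Titrant: 1x + 1y = 0.01205;  mass: 23.95x + 40.00y = 0.4179
Solving, x = 3.988 × 10^-3 mol, y = 8.060 × 10^-3 mol
mass of LiOH = 3.988 × 10^-3 × 23.95 = 0.09551 g

0.09551 g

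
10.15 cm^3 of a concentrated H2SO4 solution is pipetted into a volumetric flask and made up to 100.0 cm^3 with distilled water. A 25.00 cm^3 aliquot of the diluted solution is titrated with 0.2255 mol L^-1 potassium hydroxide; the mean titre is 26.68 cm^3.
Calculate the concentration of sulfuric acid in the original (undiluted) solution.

H2SO4 + 2 KOH → K2SO4 + 2 H2O
n(KOH) = 0.02668 × 0.2255 = 6.016 × 10^-3 mol
From the 1:2 ratio, n(H2SO4) in the aliquot = 1/2 × 6.016 × 10^-3 = 3.008 × 10^-3 mol
[H2SO4]_dilute = 3.008 × 10^-3 / 0.02500 = 0.1203 mol/L
Dilution factor = 100.0 / 10.15 = 9.852
[H2SO4]_stock = 0.1203 × 9.852 = 1.185 mol/L

1.185 mol/L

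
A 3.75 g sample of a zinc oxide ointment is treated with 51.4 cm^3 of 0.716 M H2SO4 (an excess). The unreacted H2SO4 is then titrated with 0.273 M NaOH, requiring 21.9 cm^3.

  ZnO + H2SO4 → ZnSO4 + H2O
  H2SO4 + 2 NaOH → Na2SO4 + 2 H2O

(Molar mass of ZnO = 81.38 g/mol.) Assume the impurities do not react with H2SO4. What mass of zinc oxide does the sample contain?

n(H2SO4) added = 0.0514 × 0.716 = 0.0368 mol
n(NaOH) used in back-titration = 0.0219 × 0.273 = 5.98 × 10^-3 mol
From the 1:2 ratio, n(H2SO4) left over = 1/2 × 5.98 × 10^-3 = 2.99 × 10^-3 mol
n(H2SO4) consumed by analyte = 0.0368 − 2.99 × 10^-3 = 0.0338 mol
n(ZnO) = 0.0338 mol (1:1 ratio)
mass of ZnO = 0.0338 × 81.38 = 2.75 g

2.75 g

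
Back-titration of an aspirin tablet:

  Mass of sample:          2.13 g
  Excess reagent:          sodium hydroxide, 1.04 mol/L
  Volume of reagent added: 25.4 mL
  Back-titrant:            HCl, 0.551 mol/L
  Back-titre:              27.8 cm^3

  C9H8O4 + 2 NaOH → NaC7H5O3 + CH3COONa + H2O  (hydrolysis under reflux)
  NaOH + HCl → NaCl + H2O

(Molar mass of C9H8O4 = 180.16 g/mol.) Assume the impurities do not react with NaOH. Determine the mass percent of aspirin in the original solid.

n(NaOH) added = 0.0254 × 1.04 = 0.0264 mol
n(HCl) used in back-titration = 0.0278 × 0.551 = 0.0153 mol
n(NaOH) left over = 0.0153 mol (1:1 ratio)
n(NaOH) consumed by analyte = 0.0264 − 0.0153 = 0.0111 mol
From the 1:2 ratio, n(C9H8O4) = 1/2 × 0.0111 = 5.55 × 10^-3 mol
mass of C9H8O4 = 5.55 × 10^-3 × 180.16 = 1.00 g
% C9H8O4 = 1.00 / 2.13 × 100 = 46.9 %

46.9 %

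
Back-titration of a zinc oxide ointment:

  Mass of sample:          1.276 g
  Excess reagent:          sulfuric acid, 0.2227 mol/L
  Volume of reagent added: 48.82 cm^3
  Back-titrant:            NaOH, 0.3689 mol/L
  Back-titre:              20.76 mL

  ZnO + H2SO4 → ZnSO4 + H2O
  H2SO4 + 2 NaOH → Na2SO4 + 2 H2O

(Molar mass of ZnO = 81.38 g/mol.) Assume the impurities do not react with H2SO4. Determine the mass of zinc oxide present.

n(H2SO4) added = 0.04882 × 0.2227 = 0.01087 mol
n(NaOH) used in back-titration = 0.02076 × 0.3689 = 7.658 × 10^-3 mol
From the 1:2 ratio, n(H2SO4) left over = 1/2 × 7.658 × 10^-3 = 3.829 × 10^-3 mol
n(H2SO4) consumed by analyte = 0.01087 − 3.829 × 10^-3 = 7.043 × 10^-3 mol
n(ZnO) = 7.043 × 10^-3 mol (1:1 ratio)
mass of ZnO = 7.043 × 10^-3 × 81.38 = 0.5732 g

0.5732 g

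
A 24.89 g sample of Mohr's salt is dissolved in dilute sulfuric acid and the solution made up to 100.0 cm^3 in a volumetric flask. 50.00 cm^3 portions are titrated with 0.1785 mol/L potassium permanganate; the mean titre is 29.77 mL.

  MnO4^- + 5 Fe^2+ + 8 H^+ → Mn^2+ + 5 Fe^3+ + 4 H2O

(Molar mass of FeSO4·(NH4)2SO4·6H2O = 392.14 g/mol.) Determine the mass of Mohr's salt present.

n(KMnO4) per titration = 0.02977 × 0.1785 = 5.314 × 10^-3 mol
From the 5:1 ratio, n(FeSO4·(NH4)2SO4·6H2O) in each aliquot = 5/1 × 5.314 × 10^-3 = 0.02657 mol
n(FeSO4·(NH4)2SO4·6H2O) in the whole flask = 0.02657 × 100.0/50.00 = 0.05314 mol
mass of FeSO4·(NH4)2SO4·6H2O = 0.05314 × 392.14 = 20.84 g

20.84 g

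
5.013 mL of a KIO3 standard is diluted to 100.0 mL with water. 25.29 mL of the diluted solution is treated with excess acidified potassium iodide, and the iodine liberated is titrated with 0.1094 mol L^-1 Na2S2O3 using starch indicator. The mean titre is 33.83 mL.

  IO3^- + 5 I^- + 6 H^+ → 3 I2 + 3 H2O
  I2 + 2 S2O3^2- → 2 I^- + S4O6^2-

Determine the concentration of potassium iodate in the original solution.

n(S2O3^2-) = 0.03383 × 0.1094 = 3.701 × 10^-3 mol
n(I2) = n(S2O3^2-)/2 = 1.851 × 10^-3 mol
From the 1:3 ratio, n(IO3^-) in the aliquot = 1/3 × 1.851 × 10^-3 = 6.168 × 10^-4 mol
[IO3^-]_dilute = 6.168 × 10^-4 / 0.02529 = 0.02439 mol/L
[IO3^-]_original = 0.02439 × 100.0/5.013 = 0.4865 mol/L

0.4865 mol/L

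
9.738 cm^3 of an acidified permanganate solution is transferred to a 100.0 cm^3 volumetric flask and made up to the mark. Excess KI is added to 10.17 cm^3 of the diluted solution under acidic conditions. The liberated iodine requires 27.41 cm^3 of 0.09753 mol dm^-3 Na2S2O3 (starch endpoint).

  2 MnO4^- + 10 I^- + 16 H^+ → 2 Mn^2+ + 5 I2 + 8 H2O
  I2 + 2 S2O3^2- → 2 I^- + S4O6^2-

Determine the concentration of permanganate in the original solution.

0.5399 mol/L

n(S2O3^2-) = 0.02741 × 0.09753 = 2.673 × 10^-3 mol
n(I2) = n(S2O3^2-)/2 = 1.337 × 10^-3 mol
From the 2:5 ratio, n(MnO4^-) in the aliquot = 2/5 × 1.337 × 10^-3 = 5.347 × 10^-4 mol
[MnO4^-]_dilute = 5.347 × 10^-4 / 0.01017 = 0.05257 mol/L
[MnO4^-]_original = 0.05257 × 100.0/9.738 = 0.5399 mol/L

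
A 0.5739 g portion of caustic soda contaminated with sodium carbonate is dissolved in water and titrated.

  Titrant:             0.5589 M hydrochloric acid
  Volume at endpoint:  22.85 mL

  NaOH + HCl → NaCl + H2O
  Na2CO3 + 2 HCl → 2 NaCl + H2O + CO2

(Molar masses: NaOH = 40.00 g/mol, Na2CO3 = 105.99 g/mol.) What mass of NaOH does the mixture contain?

0.3167 g

n(HCl) = 0.02285 × 0.5589 = 0.01277 mol
Let x = n(NaOH), y = n(Na2CO3).
Titrant: 1x + 2y = 0.01277;  mass: 40.00x + 105.99y = 0.5739
Solving, x = 7.918 × 10^-3 mol, y = 2.427 × 10^-3 mol
mass of NaOH = 7.918 × 10^-3 × 40.00 = 0.3167 g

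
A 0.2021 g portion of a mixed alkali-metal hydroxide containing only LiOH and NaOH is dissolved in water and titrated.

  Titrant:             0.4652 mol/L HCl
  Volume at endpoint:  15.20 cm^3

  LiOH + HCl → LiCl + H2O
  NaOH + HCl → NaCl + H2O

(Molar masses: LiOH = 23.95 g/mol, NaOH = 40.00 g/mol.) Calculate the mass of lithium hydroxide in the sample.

0.1205 g

n(HCl) = 0.01520 × 0.4652 = 7.071 × 10^-3 mol
Let x = n(LiOH), y = n(NaOH).
Titrant: 1x + 1y = 7.071 × 10^-3;  mass: 23.95x + 40.00y = 0.2021
Solving, x = 5.031 × 10^-3 mol, y = 2.040 × 10^-3 mol
mass of LiOH = 5.031 × 10^-3 × 23.95 = 0.1205 g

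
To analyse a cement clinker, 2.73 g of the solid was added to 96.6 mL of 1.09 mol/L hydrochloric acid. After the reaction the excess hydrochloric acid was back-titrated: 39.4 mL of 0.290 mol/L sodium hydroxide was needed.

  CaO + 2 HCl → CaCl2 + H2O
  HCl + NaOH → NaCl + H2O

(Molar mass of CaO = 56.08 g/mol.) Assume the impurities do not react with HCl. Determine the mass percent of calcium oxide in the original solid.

n(HCl) added = 0.0966 × 1.09 = 0.105 mol
n(NaOH) used in back-titration = 0.0394 × 0.290 = 0.0114 mol
n(HCl) left over = 0.0114 mol (1:1 ratio)
n(HCl) consumed by analyte = 0.105 − 0.0114 = 0.0939 mol
From the 1:2 ratio, n(CaO) = 1/2 × 0.0939 = 0.0469 mol
mass of CaO = 0.0469 × 56.08 = 2.63 g
% CaO = 2.63 / 2.73 × 100 = 96.4 %

96.4 %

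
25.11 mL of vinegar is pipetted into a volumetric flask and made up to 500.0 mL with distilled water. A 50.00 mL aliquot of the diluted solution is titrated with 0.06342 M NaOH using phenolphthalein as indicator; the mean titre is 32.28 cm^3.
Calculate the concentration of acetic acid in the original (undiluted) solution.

0.8153 M

CH3COOH + NaOH → CH3COONa + H2O
n(NaOH) = 0.03228 × 0.06342 = 2.047 × 10^-3 mol
n(CH3COOH) in the aliquot = 2.047 × 10^-3 mol (1:1 ratio)
[CH3COOH]_dilute = 2.047 × 10^-3 / 0.05000 = 0.04094 mol/L
Dilution factor = 500.0 / 25.11 = 19.91
[CH3COOH]_stock = 0.04094 × 19.91 = 0.8153 mol/L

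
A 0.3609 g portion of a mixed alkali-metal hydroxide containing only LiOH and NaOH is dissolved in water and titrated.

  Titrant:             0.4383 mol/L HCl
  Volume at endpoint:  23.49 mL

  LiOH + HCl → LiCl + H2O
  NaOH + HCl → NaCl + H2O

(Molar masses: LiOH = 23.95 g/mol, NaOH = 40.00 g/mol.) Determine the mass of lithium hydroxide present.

0.07599 g

n(HCl) = 0.02349 × 0.4383 = 0.01030 mol
Let x = n(LiOH), y = n(NaOH).
Titrant: 1x + 1y = 0.01030;  mass: 23.95x + 40.00y = 0.3609
Solving, x = 3.173 × 10^-3 mol, y = 7.123 × 10^-3 mol
mass of LiOH = 3.173 × 10^-3 × 23.95 = 0.07599 g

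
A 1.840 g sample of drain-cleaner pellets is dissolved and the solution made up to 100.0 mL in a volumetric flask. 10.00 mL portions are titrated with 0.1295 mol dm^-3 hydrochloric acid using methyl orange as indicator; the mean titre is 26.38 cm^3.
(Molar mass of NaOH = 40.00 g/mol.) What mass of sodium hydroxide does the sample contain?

1.366 g

NaOH + HCl → NaCl + H2O
n(HCl) per titration = 0.02638 × 0.1295 = 3.416 × 10^-3 mol
n(NaOH) in each aliquot = 3.416 × 10^-3 mol (1:1 ratio)
n(NaOH) in the whole flask = 3.416 × 10^-3 × 100.0/10.00 = 0.03416 mol
mass of NaOH = 0.03416 × 40.00 = 1.366 g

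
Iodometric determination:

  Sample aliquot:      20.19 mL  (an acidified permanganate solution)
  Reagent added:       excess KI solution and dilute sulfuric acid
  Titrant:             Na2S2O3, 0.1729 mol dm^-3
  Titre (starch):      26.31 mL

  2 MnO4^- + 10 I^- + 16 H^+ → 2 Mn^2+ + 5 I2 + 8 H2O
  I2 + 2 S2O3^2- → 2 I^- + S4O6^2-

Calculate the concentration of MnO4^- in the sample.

n(S2O3^2-) = 0.02631 × 0.1729 = 4.549 × 10^-3 mol
n(I2) = n(S2O3^2-)/2 = 2.274 × 10^-3 mol
From the 2:5 ratio, n(MnO4^-) in the aliquot = 2/5 × 2.274 × 10^-3 = 9.098 × 10^-4 mol
[MnO4^-] = 9.098 × 10^-4 / 0.02019 = 0.04506 mol/L

0.04506 mol/L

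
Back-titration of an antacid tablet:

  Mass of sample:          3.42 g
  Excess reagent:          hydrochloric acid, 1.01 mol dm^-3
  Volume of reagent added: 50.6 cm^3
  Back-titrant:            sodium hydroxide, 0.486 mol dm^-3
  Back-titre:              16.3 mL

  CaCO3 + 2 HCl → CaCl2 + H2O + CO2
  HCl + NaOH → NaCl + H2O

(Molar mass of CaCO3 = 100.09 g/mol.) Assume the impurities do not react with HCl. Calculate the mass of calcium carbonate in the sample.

n(HCl) added = 0.0506 × 1.01 = 0.0511 mol
n(NaOH) used in back-titration = 0.0163 × 0.486 = 7.92 × 10^-3 mol
n(HCl) left over = 7.92 × 10^-3 mol (1:1 ratio)
n(HCl) consumed by analyte = 0.0511 − 7.92 × 10^-3 = 0.0432 mol
From the 1:2 ratio, n(CaCO3) = 1/2 × 0.0432 = 0.0216 mol
mass of CaCO3 = 0.0216 × 100.09 = 2.16 g

2.16 g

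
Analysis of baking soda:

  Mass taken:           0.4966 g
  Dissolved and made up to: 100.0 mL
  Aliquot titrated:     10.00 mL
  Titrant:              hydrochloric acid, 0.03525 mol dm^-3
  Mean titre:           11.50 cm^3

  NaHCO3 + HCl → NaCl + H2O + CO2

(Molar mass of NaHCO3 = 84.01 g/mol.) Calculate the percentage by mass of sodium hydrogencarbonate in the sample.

n(HCl) per titration = 0.01150 × 0.03525 = 4.054 × 10^-4 mol
n(NaHCO3) in each aliquot = 4.054 × 10^-4 mol (1:1 ratio)
n(NaHCO3) in the whole flask = 4.054 × 10^-4 × 100.0/10.00 = 4.054 × 10^-3 mol
mass of NaHCO3 = 4.054 × 10^-3 × 84.01 = 0.3406 g
% NaHCO3 = 0.3406 / 0.4966 × 100 = 68.58 %

68.58 %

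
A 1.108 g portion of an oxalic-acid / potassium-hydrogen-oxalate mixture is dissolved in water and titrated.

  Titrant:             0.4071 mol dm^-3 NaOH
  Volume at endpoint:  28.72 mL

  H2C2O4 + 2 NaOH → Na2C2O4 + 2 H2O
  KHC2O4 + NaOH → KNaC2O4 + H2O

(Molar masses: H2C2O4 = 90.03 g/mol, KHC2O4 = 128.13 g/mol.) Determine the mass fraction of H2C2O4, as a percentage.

19.07 %

n(NaOH) = 0.02872 × 0.4071 = 0.01169 mol
Let x = n(H2C2O4), y = n(KHC2O4).
Titrant: 2x + 1y = 0.01169;  mass: 90.03x + 128.13y = 1.108
Solving, x = 2.347 × 10^-3 mol, y = 6.999 × 10^-3 mol
mass of H2C2O4 = 2.347 × 10^-3 × 90.03 = 0.2113 g
% H2C2O4 = 0.2113 / 1.108 × 100 = 19.07 %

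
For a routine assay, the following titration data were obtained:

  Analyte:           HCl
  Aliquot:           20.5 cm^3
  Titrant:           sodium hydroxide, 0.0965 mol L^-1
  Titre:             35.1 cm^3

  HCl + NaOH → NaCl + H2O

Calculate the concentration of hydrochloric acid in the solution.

0.165 mol/L

n(NaOH) = 0.0351 L × 0.0965 mol/L = 3.39 × 10^-3 mol
n(HCl) = 3.39 × 10^-3 mol (1:1 mole ratio)
[HCl] = 3.39 × 10^-3 mol / 0.0205 L = 0.165 mol/L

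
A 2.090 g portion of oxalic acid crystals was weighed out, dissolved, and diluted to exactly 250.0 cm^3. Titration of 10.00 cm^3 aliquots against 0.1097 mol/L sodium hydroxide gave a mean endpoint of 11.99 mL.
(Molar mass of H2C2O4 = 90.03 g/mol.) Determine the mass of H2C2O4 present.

H2C2O4 + 2 NaOH → Na2C2O4 + 2 H2O
n(NaOH) per titration = 0.01199 × 0.1097 = 1.315 × 10^-3 mol
From the 1:2 ratio, n(H2C2O4) in each aliquot = 1/2 × 1.315 × 10^-3 = 6.577 × 10^-4 mol
n(H2C2O4) in the whole flask = 6.577 × 10^-4 × 250.0/10.00 = 0.01644 mol
mass of H2C2O4 = 0.01644 × 90.03 = 1.480 g

1.480 g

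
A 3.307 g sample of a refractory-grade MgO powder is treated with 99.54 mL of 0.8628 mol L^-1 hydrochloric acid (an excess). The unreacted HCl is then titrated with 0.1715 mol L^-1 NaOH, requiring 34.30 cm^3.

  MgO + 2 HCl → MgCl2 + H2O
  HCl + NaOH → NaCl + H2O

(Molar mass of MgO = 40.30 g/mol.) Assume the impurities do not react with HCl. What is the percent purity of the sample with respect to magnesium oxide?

n(HCl) added = 0.09954 × 0.8628 = 0.08588 mol
n(NaOH) used in back-titration = 0.03430 × 0.1715 = 5.882 × 10^-3 mol
n(HCl) left over = 5.882 × 10^-3 mol (1:1 ratio)
n(HCl) consumed by analyte = 0.08588 − 5.882 × 10^-3 = 0.08000 mol
From the 1:2 ratio, n(MgO) = 1/2 × 0.08000 = 0.04000 mol
mass of MgO = 0.04000 × 40.30 = 1.612 g
% MgO = 1.612 / 3.307 × 100 = 48.75 %

48.75 %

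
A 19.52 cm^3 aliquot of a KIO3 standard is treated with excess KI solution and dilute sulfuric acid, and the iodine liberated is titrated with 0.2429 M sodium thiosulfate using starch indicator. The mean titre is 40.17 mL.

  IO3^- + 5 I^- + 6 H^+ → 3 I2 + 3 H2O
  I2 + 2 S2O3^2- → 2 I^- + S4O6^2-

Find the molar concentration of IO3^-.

n(S2O3^2-) = 0.04017 × 0.2429 = 9.757 × 10^-3 mol
n(I2) = n(S2O3^2-)/2 = 4.879 × 10^-3 mol
From the 1:3 ratio, n(IO3^-) in the aliquot = 1/3 × 4.879 × 10^-3 = 1.626 × 10^-3 mol
[IO3^-] = 1.626 × 10^-3 / 0.01952 = 0.08331 mol/L

0.08331 M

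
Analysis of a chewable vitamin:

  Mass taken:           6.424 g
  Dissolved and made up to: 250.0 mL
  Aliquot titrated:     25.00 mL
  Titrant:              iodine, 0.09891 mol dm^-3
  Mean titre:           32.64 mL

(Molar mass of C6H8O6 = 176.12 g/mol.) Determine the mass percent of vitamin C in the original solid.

88.51 %

C6H8O6 + I2 → C6H6O6 + 2 HI
n(I2) per titration = 0.03264 × 0.09891 = 3.228 × 10^-3 mol
n(C6H8O6) in each aliquot = 3.228 × 10^-3 mol (1:1 ratio)
n(C6H8O6) in the whole flask = 3.228 × 10^-3 × 250.0/25.00 = 0.03228 mol
mass of C6H8O6 = 0.03228 × 176.12 = 5.686 g
% C6H8O6 = 5.686 / 6.424 × 100 = 88.51 %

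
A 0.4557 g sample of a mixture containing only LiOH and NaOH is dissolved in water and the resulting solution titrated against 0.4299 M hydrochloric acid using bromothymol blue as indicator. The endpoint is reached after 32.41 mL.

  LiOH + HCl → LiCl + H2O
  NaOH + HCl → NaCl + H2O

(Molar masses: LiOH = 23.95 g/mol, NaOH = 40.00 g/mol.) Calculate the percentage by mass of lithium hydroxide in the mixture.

n(HCl) = 0.03241 × 0.4299 = 0.01393 mol
Let x = n(LiOH), y = n(NaOH).
Titrant: 1x + 1y = 0.01393;  mass: 23.95x + 40.00y = 0.4557
Solving, x = 6.332 × 10^-3 mol, y = 7.601 × 10^-3 mol
mass of LiOH = 6.332 × 10^-3 × 23.95 = 0.1516 g
% LiOH = 0.1516 / 0.4557 × 100 = 33.28 %

33.28 %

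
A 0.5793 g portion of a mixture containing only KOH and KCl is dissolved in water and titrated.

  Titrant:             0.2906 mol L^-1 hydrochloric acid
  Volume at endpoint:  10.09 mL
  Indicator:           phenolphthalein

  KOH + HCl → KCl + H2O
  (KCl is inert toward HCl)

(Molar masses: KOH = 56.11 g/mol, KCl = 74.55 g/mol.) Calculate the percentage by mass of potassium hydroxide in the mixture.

n(HCl) = 0.01009 × 0.2906 = 2.932 × 10^-3 mol
Let x = n(KOH), y = n(KCl).
Titrant: 1x = 2.932 × 10^-3;  mass: 56.11x + 74.55y = 0.5793
Solving, x = 2.932 × 10^-3 mol, y = 5.564 × 10^-3 mol
mass of KOH = 2.932 × 10^-3 × 56.11 = 0.1645 g
% KOH = 0.1645 / 0.5793 × 100 = 28.40 %

28.40 %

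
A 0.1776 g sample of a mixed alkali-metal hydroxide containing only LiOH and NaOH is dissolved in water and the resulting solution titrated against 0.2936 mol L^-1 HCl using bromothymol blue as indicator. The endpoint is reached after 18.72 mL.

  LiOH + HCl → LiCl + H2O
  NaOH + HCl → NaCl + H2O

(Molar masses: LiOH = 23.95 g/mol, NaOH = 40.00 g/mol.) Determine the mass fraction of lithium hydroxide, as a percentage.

35.50 %

n(HCl) = 0.01872 × 0.2936 = 5.496 × 10^-3 mol
Let x = n(LiOH), y = n(NaOH).
Titrant: 1x + 1y = 5.496 × 10^-3;  mass: 23.95x + 40.00y = 0.1776
Solving, x = 2.632 × 10^-3 mol, y = 2.864 × 10^-3 mol
mass of LiOH = 2.632 × 10^-3 × 23.95 = 0.06304 g
% LiOH = 0.06304 / 0.1776 × 100 = 35.50 %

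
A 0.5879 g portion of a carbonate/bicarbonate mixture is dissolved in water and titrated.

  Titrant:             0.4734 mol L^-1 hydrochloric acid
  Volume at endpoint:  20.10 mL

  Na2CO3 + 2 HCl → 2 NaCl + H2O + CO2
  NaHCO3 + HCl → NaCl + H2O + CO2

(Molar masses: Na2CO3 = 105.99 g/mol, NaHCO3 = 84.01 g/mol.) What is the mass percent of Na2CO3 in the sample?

61.47 %

n(HCl) = 0.02010 × 0.4734 = 9.515 × 10^-3 mol
Let x = n(Na2CO3), y = n(NaHCO3).
Titrant: 2x + 1y = 9.515 × 10^-3;  mass: 105.99x + 84.01y = 0.5879
Solving, x = 3.409 × 10^-3 mol, y = 2.697 × 10^-3 mol
mass of Na2CO3 = 3.409 × 10^-3 × 105.99 = 0.3614 g
% Na2CO3 = 0.3614 / 0.5879 × 100 = 61.47 %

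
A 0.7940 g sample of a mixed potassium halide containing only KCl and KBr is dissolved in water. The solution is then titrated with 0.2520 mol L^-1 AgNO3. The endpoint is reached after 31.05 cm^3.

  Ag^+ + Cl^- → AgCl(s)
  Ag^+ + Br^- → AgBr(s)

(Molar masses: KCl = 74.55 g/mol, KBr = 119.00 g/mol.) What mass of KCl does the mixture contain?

0.2300 g

n(AgNO3) = 0.03105 × 0.2520 = 7.825 × 10^-3 mol
Let x = n(KCl), y = n(KBr).
Titrant: 1x + 1y = 7.825 × 10^-3;  mass: 74.55x + 119.00y = 0.7940
Solving, x = 3.085 × 10^-3 mol, y = 4.740 × 10^-3 mol
mass of KCl = 3.085 × 10^-3 × 74.55 = 0.2300 g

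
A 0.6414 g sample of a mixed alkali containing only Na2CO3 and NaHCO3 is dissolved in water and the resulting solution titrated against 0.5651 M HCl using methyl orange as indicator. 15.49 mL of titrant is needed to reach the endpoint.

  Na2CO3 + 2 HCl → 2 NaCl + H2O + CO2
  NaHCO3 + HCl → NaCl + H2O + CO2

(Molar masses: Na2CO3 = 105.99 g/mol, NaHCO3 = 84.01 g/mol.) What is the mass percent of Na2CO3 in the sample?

25.03 %

n(HCl) = 0.01549 × 0.5651 = 8.753 × 10^-3 mol
Let x = n(Na2CO3), y = n(NaHCO3).
Titrant: 2x + 1y = 8.753 × 10^-3;  mass: 105.99x + 84.01y = 0.6414
Solving, x = 1.515 × 10^-3 mol, y = 5.723 × 10^-3 mol
mass of Na2CO3 = 1.515 × 10^-3 × 105.99 = 0.1606 g
% Na2CO3 = 0.1606 / 0.6414 × 100 = 25.03 %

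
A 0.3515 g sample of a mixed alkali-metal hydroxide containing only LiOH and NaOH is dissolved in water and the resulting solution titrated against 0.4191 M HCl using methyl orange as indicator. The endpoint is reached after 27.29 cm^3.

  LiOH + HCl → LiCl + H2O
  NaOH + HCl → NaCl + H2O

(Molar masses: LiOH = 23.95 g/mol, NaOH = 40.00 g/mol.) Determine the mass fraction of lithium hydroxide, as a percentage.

45.00 %

n(HCl) = 0.02729 × 0.4191 = 0.01144 mol
Let x = n(LiOH), y = n(NaOH).
Titrant: 1x + 1y = 0.01144;  mass: 23.95x + 40.00y = 0.3515
Solving, x = 6.604 × 10^-3 mol, y = 4.834 × 10^-3 mol
mass of LiOH = 6.604 × 10^-3 × 23.95 = 0.1582 g
% LiOH = 0.1582 / 0.3515 × 100 = 45.00 %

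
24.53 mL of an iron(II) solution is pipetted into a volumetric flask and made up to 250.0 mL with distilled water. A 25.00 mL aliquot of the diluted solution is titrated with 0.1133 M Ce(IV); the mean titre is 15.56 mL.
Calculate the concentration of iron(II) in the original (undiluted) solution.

0.7187 M

Ce^4+ + Fe^2+ → Ce^3+ + Fe^3+
n(Ce4+) = 0.01556 × 0.1133 = 1.763 × 10^-3 mol
n(Fe2+) in the aliquot = 1.763 × 10^-3 mol (1:1 ratio)
[Fe2+]_dilute = 1.763 × 10^-3 / 0.02500 = 0.07052 mol/L
Dilution factor = 250.0 / 24.53 = 10.19
[Fe2+]_stock = 0.07052 × 10.19 = 0.7187 mol/L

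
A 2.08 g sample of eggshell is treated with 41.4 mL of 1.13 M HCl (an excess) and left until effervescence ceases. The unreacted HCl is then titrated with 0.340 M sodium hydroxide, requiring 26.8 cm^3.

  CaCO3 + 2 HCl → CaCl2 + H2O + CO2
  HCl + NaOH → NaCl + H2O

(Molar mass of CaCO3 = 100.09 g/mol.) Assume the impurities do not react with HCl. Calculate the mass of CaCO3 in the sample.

1.89 g

n(HCl) added = 0.0414 × 1.13 = 0.0468 mol
n(NaOH) used in back-titration = 0.0268 × 0.340 = 9.11 × 10^-3 mol
n(HCl) left over = 9.11 × 10^-3 mol (1:1 ratio)
n(HCl) consumed by analyte = 0.0468 − 9.11 × 10^-3 = 0.0377 mol
From the 1:2 ratio, n(CaCO3) = 1/2 × 0.0377 = 0.0188 mol
mass of CaCO3 = 0.0188 × 100.09 = 1.89 g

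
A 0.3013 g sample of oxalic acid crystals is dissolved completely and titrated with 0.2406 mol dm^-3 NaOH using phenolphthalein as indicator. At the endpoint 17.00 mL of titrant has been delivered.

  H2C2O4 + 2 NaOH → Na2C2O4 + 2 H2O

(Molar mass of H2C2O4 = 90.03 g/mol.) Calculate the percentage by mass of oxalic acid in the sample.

n(NaOH) = 0.01700 L × 0.2406 mol/L = 4.090 × 10^-3 mol
From the 1:2 ratio, n(H2C2O4) = 1/2 × 4.090 × 10^-3 = 2.045 × 10^-3 mol
mass of H2C2O4 = 2.045 × 10^-3 × 90.03 g/mol = 0.1841 g
% H2C2O4 = 0.1841 / 0.3013 × 100 = 61.11 %

61.11 %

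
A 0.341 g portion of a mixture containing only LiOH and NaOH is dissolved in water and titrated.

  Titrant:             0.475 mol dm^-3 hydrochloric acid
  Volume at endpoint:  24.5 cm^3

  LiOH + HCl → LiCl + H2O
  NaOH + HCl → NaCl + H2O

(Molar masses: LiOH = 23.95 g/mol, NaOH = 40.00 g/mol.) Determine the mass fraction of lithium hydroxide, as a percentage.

54.5 %

n(HCl) = 0.0245 × 0.475 = 0.0116 mol
Let x = n(LiOH), y = n(NaOH).
Titrant: 1x + 1y = 0.0116;  mass: 23.95x + 40.00y = 0.341
Solving, x = 7.76 × 10^-3 mol, y = 3.88 × 10^-3 mol
mass of LiOH = 7.76 × 10^-3 × 23.95 = 0.186 g
% LiOH = 0.186 / 0.341 × 100 = 54.5 %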